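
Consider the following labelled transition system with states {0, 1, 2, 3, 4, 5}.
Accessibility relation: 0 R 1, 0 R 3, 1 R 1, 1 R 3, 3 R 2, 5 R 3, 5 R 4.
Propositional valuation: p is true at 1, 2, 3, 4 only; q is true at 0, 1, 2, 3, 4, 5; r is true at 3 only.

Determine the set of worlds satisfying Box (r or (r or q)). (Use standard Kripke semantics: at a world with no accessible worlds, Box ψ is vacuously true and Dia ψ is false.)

Recall that Box ψ holds at a world iff ψ holds at every accessible world, and Dia ψ holds iff ψ holds at some accessible world.
Let φ = Box (r or (r or q)). Evaluate φ at each world:
  0 (successors {1, 3}): φ is true.
  1 (successors {1, 3}): φ is true.
  2 (successors ∅): φ is true.
  3 (successors {2}): φ is true.
  4 (successors ∅): φ is true.
  5 (successors {3, 4}): φ is true.
For instance, at 3:
  At 3: Box (r or (r or q)) requires r or (r or q) at every successor {2}.
    At 2: r or (r or q) is true.
  So Box (r or (r or q)) is true at 3.
Satisfying worlds: {0, 1, 2, 3, 4, 5}

0, 1, 2, 3, 4, 5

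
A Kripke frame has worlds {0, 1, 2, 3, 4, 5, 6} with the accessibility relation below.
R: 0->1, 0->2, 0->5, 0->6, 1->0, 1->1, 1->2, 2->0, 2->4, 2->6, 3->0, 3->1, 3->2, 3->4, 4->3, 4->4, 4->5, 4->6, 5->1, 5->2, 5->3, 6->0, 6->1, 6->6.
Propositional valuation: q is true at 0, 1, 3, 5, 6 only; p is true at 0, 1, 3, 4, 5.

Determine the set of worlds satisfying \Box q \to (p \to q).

Let φ = \Box q \to (p \to q). Evaluate φ at each world:
  0 (successors {1, 2, 5, 6}): φ is true.
  1 (successors {0, 1, 2}): φ is true.
  2 (successors {0, 4, 6}): φ is true.
  3 (successors {0, 1, 2, 4}): φ is true.
  4 (successors {3, 4, 5, 6}): φ is true.
  5 (successors {1, 2, 3}): φ is true.
  6 (successors {0, 1, 6}): φ is true.
For instance, at 6:
  At 6: \Box q is true, p \to q is true, so \Box q \to (p \to q) is true.
    At 6: \Box q requires q at every successor {0, 1, 6}.
      At 0: q is true.
      At 1: q is true.
      At 6: q is true.
    So \Box q is true at 6.
Satisfying worlds: {0, 1, 2, 3, 4, 5, 6}

0, 1, 2, 3, 4, 5, 6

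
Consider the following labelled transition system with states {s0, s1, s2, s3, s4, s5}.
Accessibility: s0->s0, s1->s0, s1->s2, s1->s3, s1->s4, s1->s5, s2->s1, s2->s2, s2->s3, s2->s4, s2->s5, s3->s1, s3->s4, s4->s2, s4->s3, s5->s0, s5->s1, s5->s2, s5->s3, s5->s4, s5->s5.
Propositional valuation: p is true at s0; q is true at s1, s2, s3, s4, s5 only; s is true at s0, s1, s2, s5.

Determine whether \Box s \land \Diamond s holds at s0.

Yes

At s0: \Box s is true, \Diamond s is true, so \Box s \land \Diamond s is true.
  At s0: \Box s requires s at every successor {s0}.
    At s0: s is true.
  So \Box s is true at s0.
  At s0: \Diamond s requires s at some successor in {s0}.
    s holds at s0, so \Diamond s is true at s0.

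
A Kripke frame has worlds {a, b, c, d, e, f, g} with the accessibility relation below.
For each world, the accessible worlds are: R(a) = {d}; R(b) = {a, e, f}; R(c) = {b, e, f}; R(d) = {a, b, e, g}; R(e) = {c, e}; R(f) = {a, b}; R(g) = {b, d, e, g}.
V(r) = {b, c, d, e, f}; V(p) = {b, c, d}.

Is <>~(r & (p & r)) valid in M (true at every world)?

No

Recall that <>ψ holds at a world iff ψ holds at some accessible world.
Let φ = <>~(r & (p & r)). Evaluate φ at each world:
  a (successors {d}): φ is false.
  b (successors {a, e, f}): φ is true.
  c (successors {b, e, f}): φ is true.
  d (successors {a, b, e, g}): φ is true.
  e (successors {c, e}): φ is true.
  f (successors {a, b}): φ is true.
  g (successors {b, d, e, g}): φ is true.
Detail at a (counterexample):
  At a: <>~(r & (p & r)) requires ~(r & (p & r)) at some successor in {d}.
    At d: ~(r & (p & r)) is false.
  So <>~(r & (p & r)) is false at a.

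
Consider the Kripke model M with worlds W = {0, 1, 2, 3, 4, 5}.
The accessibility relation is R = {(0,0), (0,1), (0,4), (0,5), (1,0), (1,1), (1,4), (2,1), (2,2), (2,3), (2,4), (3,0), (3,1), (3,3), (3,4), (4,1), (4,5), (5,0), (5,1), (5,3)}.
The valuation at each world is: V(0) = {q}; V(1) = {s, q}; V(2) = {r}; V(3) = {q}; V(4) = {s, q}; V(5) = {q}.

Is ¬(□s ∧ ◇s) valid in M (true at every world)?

Let φ = ¬(□s ∧ ◇s). Evaluate φ at each world:
  0 (successors {0, 1, 4, 5}): φ is true.
  1 (successors {0, 1, 4}): φ is true.
  2 (successors {1, 2, 3, 4}): φ is true.
  3 (successors {0, 1, 3, 4}): φ is true.
  4 (successors {1, 5}): φ is true.
  5 (successors {0, 1, 3}): φ is true.
For instance, at 2:
  At 2: □s ∧ ◇s is false, so ¬(□s ∧ ◇s) is true.
    At 2: □s is false, ◇s is true, so □s ∧ ◇s is false.
      At 2: □s requires s at every successor {1, 2, 3, 4}.
        s fails at 2, so □s is false at 2.
      At 2: ◇s requires s at some successor in {1, 2, 3, 4}.
        s holds at 1, so ◇s is true at 2.

Yes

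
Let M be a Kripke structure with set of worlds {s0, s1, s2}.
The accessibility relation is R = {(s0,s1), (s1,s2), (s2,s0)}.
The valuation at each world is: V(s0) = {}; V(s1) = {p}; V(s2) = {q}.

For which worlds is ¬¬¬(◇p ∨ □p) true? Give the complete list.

Recall that □ψ holds at a world iff ψ holds at every accessible world, and ◇ψ holds iff ψ holds at some accessible world.
Let φ = ¬¬¬(◇p ∨ □p). Evaluate φ at each world:
  s0 (successors {s1}): φ is false.
  s1 (successors {s2}): φ is true.
  s2 (successors {s0}): φ is true.
For instance, at s1:
  At s1: ¬¬(◇p ∨ □p) is false, so ¬¬¬(◇p ∨ □p) is true.
    At s1: ¬(◇p ∨ □p) is true, so ¬¬(◇p ∨ □p) is false.
      At s1: ◇p ∨ □p is false, so ¬(◇p ∨ □p) is true.
Satisfying worlds: {s1, s2}

s1, s2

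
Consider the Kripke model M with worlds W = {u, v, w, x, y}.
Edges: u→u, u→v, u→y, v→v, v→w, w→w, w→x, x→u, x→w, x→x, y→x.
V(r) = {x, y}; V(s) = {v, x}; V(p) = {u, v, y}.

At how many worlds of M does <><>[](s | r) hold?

2

Recall that []ψ holds at a world iff ψ holds at every accessible world, and <>ψ holds iff ψ holds at some accessible world.
Let φ = <><>[](s | r). Evaluate φ at each world:
  u (successors {u, v, y}): φ is true.
  v (successors {v, w}): φ is false.
  w (successors {w, x}): φ is false.
  x (successors {u, w, x}): φ is true.
  y (successors {x}): φ is false.
For instance, at y:
  At y: <><>[](s | r) requires <>[](s | r) at some successor in {x}.
    At x: <>[](s | r) is false.
  So <><>[](s | r) is false at y.
Satisfying worlds: {u, x}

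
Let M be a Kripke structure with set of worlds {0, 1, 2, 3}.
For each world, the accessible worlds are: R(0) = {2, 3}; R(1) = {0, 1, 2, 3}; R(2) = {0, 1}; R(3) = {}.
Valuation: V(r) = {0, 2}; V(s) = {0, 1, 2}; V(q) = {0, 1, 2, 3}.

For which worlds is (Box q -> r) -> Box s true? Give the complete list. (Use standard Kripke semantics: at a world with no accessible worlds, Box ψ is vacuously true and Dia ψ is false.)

Let φ = (Box q -> r) -> Box s. Evaluate φ at each world:
  0 (successors {2, 3}): φ is false.
  1 (successors {0, 1, 2, 3}): φ is true.
  2 (successors {0, 1}): φ is true.
  3 (successors ∅): φ is true.
For instance, at 1:
  At 1: Box q -> r is false, Box s is false, so (Box q -> r) -> Box s is true.
    At 1: Box q is true, r is false, so Box q -> r is false.
      At 1: Box q requires q at every successor {0, 1, 2, 3}.
        At 0: q is true.
        At 1: q is true.
        At 2: q is true.
        At 3: q is true.
      So Box q is true at 1.
    At 1: Box s requires s at every successor {0, 1, 2, 3}.
      s fails at 3, so Box s is false at 1.
Satisfying worlds: {1, 2, 3}

1, 2, 3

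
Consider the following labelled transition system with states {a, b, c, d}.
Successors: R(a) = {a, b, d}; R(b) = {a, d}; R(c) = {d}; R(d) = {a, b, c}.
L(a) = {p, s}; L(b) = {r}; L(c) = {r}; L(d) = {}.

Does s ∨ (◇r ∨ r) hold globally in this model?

Let φ = s ∨ (◇r ∨ r). Evaluate φ at each world:
  a (successors {a, b, d}): φ is true.
  b (successors {a, d}): φ is true.
  c (successors {d}): φ is true.
  d (successors {a, b, c}): φ is true.
For instance, at b:
  At b: s is false, ◇r ∨ r is true, so s ∨ (◇r ∨ r) is true.
    At b: ◇r is false, r is true, so ◇r ∨ r is true.
      At b: ◇r requires r at some successor in {a, d}.
        At a: r is false.
        At d: r is false.
      So ◇r is false at b.

Yes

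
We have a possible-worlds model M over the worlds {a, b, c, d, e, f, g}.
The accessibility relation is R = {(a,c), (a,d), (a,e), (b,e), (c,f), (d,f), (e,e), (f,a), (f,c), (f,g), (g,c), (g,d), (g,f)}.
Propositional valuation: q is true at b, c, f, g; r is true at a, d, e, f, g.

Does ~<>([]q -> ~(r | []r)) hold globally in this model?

Recall that []ψ holds at a world iff ψ holds at every accessible world, and <>ψ holds iff ψ holds at some accessible world.
Let φ = ~<>([]q -> ~(r | []r)). Evaluate φ at each world:
  a (successors {c, d, e}): φ is false.
  b (successors {e}): φ is false.
  c (successors {f}): φ is false.
  d (successors {f}): φ is false.
  e (successors {e}): φ is false.
  f (successors {a, c, g}): φ is false.
  g (successors {c, d, f}): φ is false.
Detail at a (counterexample):
  At a: <>([]q -> ~(r | []r)) is true, so ~<>([]q -> ~(r | []r)) is false.
    At a: <>([]q -> ~(r | []r)) requires []q -> ~(r | []r) at some successor in {c, d, e}.
      []q -> ~(r | []r) holds at e, so <>([]q -> ~(r | []r)) is true at a.

No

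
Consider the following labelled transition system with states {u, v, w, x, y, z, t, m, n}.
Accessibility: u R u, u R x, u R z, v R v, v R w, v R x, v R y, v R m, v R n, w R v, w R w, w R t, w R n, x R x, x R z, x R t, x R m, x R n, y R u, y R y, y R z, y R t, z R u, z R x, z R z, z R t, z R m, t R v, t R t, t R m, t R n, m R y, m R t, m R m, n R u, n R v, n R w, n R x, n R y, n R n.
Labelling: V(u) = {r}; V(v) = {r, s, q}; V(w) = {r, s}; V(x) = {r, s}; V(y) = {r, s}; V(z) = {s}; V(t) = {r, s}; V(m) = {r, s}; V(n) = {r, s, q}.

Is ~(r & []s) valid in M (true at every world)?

No

Let φ = ~(r & []s). Evaluate φ at each world:
  u (successors {u, x, z}): φ is true.
  v (successors {v, w, x, y, m, n}): φ is false.
  w (successors {v, w, t, n}): φ is false.
  x (successors {x, z, t, m, n}): φ is false.
  y (successors {u, y, z, t}): φ is true.
  z (successors {u, x, z, t, m}): φ is true.
  t (successors {v, t, m, n}): φ is false.
  m (successors {y, t, m}): φ is false.
  n (successors {u, v, w, x, y, n}): φ is true.
Detail at v (counterexample):
  At v: r & []s is true, so ~(r & []s) is false.
    At v: r is true, []s is true, so r & []s is true.
      At v: []s requires s at every successor {v, w, x, y, m, n}.
        At v: s is true.
        At w: s is true.
        At x: s is true.
        At y: s is true.
        At m: s is true.
        At n: s is true.
      So []s is true at v.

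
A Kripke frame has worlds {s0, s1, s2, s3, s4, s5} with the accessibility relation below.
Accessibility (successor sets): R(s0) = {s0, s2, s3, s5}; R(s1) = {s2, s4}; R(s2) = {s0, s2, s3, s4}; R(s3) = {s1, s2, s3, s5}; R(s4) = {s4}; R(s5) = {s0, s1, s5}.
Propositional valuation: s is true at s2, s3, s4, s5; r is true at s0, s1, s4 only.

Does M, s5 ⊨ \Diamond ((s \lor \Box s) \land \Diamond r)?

Recall that \Box ψ holds at a world iff ψ holds at every accessible world, and \Diamond ψ holds iff ψ holds at some accessible world.
At s5: \Diamond ((s \lor \Box s) \land \Diamond r) requires (s \lor \Box s) \land \Diamond r at some successor in {s0, s1, s5}.
  (s \lor \Box s) \land \Diamond r holds at s1, so \Diamond ((s \lor \Box s) \land \Diamond r) is true at s5.
    At s1: s \lor \Box s is true, \Diamond r is true, so (s \lor \Box s) \land \Diamond r is true.
      At s1: s is false, \Box s is true, so s \lor \Box s is true.
      At s1: \Diamond r requires r at some successor in {s2, s4}.
        r holds at s4, so \Diamond r is true at s1.

Yes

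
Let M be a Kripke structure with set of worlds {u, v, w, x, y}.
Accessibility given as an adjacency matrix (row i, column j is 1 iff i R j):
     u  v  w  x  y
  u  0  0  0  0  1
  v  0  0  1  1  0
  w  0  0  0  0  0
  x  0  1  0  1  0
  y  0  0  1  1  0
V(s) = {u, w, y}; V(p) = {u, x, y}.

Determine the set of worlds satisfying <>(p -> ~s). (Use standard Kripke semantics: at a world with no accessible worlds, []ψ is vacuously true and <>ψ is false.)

Recall that <>ψ holds at a world iff ψ holds at some accessible world.
Let φ = <>(p -> ~s). Evaluate φ at each world:
  u (successors {y}): φ is false.
  v (successors {w, x}): φ is true.
  w (successors ∅): φ is false.
  x (successors {v, x}): φ is true.
  y (successors {w, x}): φ is true.
For instance, at v:
  At v: <>(p -> ~s) requires p -> ~s at some successor in {w, x}.
    p -> ~s holds at w, so <>(p -> ~s) is true at v.
Satisfying worlds: {v, x, y}

v, x, y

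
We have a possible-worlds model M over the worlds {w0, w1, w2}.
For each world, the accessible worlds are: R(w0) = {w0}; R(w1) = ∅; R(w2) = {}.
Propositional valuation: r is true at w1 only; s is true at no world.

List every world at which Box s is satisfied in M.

Recall that Box ψ holds at a world iff ψ holds at every accessible world, and Dia ψ holds iff ψ holds at some accessible world.
Let φ = Box s. Evaluate φ at each world:
  w0 (successors {w0}): φ is false.
  w1 (successors ∅): φ is true.
  w2 (successors ∅): φ is true.
For instance, at w0:
  At w0: Box s requires s at every successor {w0}.
    s fails at w0, so Box s is false at w0.
Satisfying worlds: {w1, w2}

w1, w2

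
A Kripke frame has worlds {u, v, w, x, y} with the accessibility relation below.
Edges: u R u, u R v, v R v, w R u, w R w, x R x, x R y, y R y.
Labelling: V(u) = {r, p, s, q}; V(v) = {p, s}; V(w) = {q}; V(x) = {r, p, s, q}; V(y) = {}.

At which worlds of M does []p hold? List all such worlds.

u, v

Recall that []ψ holds at a world iff ψ holds at every accessible world, and <>ψ holds iff ψ holds at some accessible world.
Let φ = []p. Evaluate φ at each world:
  u (successors {u, v}): φ is true.
  v (successors {v}): φ is true.
  w (successors {u, w}): φ is false.
  x (successors {x, y}): φ is false.
  y (successors {y}): φ is false.
For instance, at x:
  At x: []p requires p at every successor {x, y}.
    p fails at y, so []p is false at x.
Satisfying worlds: {u, v}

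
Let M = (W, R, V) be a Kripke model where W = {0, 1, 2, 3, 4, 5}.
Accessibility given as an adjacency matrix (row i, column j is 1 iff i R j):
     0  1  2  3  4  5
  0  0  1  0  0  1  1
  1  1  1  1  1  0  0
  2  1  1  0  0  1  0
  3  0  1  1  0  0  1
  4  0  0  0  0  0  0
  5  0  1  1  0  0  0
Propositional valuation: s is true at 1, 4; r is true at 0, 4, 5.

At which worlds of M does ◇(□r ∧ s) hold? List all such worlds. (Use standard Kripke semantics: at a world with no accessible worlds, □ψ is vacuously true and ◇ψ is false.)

Recall that □ψ holds at a world iff ψ holds at every accessible world, and ◇ψ holds iff ψ holds at some accessible world.
Let φ = ◇(□r ∧ s). Evaluate φ at each world:
  0 (successors {1, 4, 5}): φ is true.
  1 (successors {0, 1, 2, 3}): φ is false.
  2 (successors {0, 1, 4}): φ is true.
  3 (successors {1, 2, 5}): φ is false.
  4 (successors ∅): φ is false.
  5 (successors {1, 2}): φ is false.
For instance, at 5:
  At 5: ◇(□r ∧ s) requires □r ∧ s at some successor in {1, 2}.
    At 1: □r ∧ s is false.
    At 2: □r ∧ s is false.
  So ◇(□r ∧ s) is false at 5.
Satisfying worlds: {0, 2}

0, 2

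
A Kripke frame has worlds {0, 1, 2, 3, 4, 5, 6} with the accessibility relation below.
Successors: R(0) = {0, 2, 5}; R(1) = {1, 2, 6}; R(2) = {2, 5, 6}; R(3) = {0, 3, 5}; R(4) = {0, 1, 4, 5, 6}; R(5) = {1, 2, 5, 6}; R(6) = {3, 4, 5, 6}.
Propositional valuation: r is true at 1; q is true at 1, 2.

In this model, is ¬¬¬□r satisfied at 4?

Yes

At 4: ¬¬□r is false, so ¬¬¬□r is true.
  At 4: ¬□r is true, so ¬¬□r is false.
    At 4: □r is false, so ¬□r is true.
      At 4: □r requires r at every successor {0, 1, 4, 5, 6}.
        r fails at 0, so □r is false at 4.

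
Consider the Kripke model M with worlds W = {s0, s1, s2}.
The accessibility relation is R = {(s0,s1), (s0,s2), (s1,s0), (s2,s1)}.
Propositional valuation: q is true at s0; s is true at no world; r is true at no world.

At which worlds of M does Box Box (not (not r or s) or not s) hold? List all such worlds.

Let φ = Box Box (not (not r or s) or not s). Evaluate φ at each world:
  s0 (successors {s1, s2}): φ is true.
  s1 (successors {s0}): φ is true.
  s2 (successors {s1}): φ is true.
For instance, at s2:
  At s2: Box Box (not (not r or s) or not s) requires Box (not (not r or s) or not s) at every successor {s1}.
      At s1: Box (not (not r or s) or not s) requires not (not r or s) or not s at every successor {s0}.
        At s0: not (not r or s) or not s is true.
      So Box (not (not r or s) or not s) is true at s1.
  So Box Box (not (not r or s) or not s) is true at s2.
Satisfying worlds: {s0, s1, s2}

s0, s1, s2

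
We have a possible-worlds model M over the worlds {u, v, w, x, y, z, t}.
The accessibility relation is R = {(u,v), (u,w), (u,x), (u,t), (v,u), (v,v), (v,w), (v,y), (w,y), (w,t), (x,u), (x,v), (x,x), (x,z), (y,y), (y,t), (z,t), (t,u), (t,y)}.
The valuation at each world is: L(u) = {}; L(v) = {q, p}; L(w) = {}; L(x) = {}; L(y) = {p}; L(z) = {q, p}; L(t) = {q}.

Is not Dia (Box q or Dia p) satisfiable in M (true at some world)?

No

Let φ = not Dia (Box q or Dia p). Evaluate φ at each world:
  u (successors {v, w, x, t}): φ is false.
  v (successors {u, v, w, y}): φ is false.
  w (successors {y, t}): φ is false.
  x (successors {u, v, x, z}): φ is false.
  y (successors {y, t}): φ is false.
  z (successors {t}): φ is false.
  t (successors {u, y}): φ is false.
For instance, at z:
  At z: Dia (Box q or Dia p) is true, so not Dia (Box q or Dia p) is false.
    At z: Dia (Box q or Dia p) requires Box q or Dia p at some successor in {t}.
      Box q or Dia p holds at t, so Dia (Box q or Dia p) is true at z.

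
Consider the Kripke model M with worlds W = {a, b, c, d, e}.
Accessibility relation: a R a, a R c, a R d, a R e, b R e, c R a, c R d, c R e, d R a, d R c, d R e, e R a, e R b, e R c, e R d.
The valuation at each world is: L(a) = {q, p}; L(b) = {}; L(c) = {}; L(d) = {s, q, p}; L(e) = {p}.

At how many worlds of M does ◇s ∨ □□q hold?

3

Recall that □ψ holds at a world iff ψ holds at every accessible world, and ◇ψ holds iff ψ holds at some accessible world.
Let φ = ◇s ∨ □□q. Evaluate φ at each world:
  a (successors {a, c, d, e}): φ is true.
  b (successors {e}): φ is false.
  c (successors {a, d, e}): φ is true.
  d (successors {a, c, e}): φ is false.
  e (successors {a, b, c, d}): φ is true.
For instance, at c:
  At c: ◇s is true, □□q is false, so ◇s ∨ □□q is true.
    At c: ◇s requires s at some successor in {a, d, e}.
      s holds at d, so ◇s is true at c.
    At c: □□q requires □q at every successor {a, d, e}.
      □q fails at a, so □□q is false at c.
Satisfying worlds: {a, c, e}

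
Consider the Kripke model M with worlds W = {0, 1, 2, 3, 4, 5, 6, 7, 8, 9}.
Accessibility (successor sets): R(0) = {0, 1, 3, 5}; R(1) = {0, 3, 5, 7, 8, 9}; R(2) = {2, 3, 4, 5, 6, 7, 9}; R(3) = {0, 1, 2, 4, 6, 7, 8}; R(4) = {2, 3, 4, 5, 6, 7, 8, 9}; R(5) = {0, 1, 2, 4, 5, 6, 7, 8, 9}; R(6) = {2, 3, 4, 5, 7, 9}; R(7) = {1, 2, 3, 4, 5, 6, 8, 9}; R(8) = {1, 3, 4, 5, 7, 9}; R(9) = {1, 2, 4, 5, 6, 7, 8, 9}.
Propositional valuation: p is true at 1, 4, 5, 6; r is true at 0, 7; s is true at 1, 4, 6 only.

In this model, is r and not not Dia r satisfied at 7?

At 7: r is true, not not Dia r is false, so r and not not Dia r is false.
  At 7: not Dia r is true, so not not Dia r is false.
    At 7: Dia r is false, so not Dia r is true.
      At 7: Dia r requires r at some successor in {1, 2, 3, 4, 5, 6, 8, 9}.
        At 1: r is false.
        At 2: r is false.
        At 3: r is false.
        At 4: r is false.
        At 5: r is false.
        At 6: r is false.
        At 8: r is false.
        At 9: r is false.
      So Dia r is false at 7.

No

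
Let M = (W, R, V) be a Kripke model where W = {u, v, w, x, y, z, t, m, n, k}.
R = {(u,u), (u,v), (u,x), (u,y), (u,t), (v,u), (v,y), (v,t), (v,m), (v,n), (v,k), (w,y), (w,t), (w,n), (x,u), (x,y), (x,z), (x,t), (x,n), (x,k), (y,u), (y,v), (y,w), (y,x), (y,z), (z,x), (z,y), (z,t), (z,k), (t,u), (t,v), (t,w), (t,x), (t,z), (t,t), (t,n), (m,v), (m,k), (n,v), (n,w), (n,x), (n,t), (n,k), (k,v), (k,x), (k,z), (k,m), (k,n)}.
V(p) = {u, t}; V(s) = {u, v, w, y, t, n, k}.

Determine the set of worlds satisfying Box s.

Let φ = Box s. Evaluate φ at each world:
  u (successors {u, v, x, y, t}): φ is false.
  v (successors {u, y, t, m, n, k}): φ is false.
  w (successors {y, t, n}): φ is true.
  x (successors {u, y, z, t, n, k}): φ is false.
  y (successors {u, v, w, x, z}): φ is false.
  z (successors {x, y, t, k}): φ is false.
  t (successors {u, v, w, x, z, t, n}): φ is false.
  m (successors {v, k}): φ is true.
  n (successors {v, w, x, t, k}): φ is false.
  k (successors {v, x, z, m, n}): φ is false.
For instance, at w:
  At w: Box s requires s at every successor {y, t, n}.
    At y: s is true.
    At t: s is true.
    At n: s is true.
  So Box s is true at w.
Satisfying worlds: {w, m}

w, m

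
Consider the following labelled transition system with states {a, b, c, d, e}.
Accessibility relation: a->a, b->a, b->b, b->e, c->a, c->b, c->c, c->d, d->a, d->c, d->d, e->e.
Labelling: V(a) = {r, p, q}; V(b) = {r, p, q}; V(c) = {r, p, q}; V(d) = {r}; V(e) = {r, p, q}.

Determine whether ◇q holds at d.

Yes

At d: ◇q requires q at some successor in {a, c, d}.
  q holds at a, so ◇q is true at d.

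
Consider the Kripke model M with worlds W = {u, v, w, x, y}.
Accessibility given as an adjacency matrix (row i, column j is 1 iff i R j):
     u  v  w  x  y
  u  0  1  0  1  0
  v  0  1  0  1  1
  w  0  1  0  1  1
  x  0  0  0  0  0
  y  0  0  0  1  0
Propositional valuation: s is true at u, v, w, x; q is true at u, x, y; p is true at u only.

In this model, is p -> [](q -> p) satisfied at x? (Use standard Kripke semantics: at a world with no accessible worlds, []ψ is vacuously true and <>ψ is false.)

Yes

At x: p is false, [](q -> p) is true, so p -> [](q -> p) is true.
  At x: no accessible worlds, so [](q -> p) holds vacuously.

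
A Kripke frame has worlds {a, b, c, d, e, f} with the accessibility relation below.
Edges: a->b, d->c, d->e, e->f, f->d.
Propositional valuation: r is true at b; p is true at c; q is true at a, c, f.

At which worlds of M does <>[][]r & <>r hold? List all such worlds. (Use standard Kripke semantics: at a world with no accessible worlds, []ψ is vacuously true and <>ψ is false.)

a

Recall that []ψ holds at a world iff ψ holds at every accessible world, and <>ψ holds iff ψ holds at some accessible world.
Let φ = <>[][]r & <>r. Evaluate φ at each world:
  a (successors {b}): φ is true.
  b (successors ∅): φ is false.
  c (successors ∅): φ is false.
  d (successors {c, e}): φ is false.
  e (successors {f}): φ is false.
  f (successors {d}): φ is false.
For instance, at a:
  At a: <>[][]r is true, <>r is true, so <>[][]r & <>r is true.
    At a: <>[][]r requires [][]r at some successor in {b}.
      [][]r holds at b, so <>[][]r is true at a.
    At a: <>r requires r at some successor in {b}.
      r holds at b, so <>r is true at a.
Satisfying worlds: {a}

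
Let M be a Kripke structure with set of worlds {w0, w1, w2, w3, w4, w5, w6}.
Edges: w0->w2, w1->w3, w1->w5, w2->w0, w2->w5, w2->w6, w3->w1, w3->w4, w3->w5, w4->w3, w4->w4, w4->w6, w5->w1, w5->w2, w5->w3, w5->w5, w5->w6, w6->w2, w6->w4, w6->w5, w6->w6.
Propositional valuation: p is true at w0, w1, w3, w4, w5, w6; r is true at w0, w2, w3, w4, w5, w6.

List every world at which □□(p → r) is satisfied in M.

Let φ = □□(p → r). Evaluate φ at each world:
  w0 (successors {w2}): φ is true.
  w1 (successors {w3, w5}): φ is false.
  w2 (successors {w0, w5, w6}): φ is false.
  w3 (successors {w1, w4, w5}): φ is false.
  w4 (successors {w3, w4, w6}): φ is false.
  w5 (successors {w1, w2, w3, w5, w6}): φ is false.
  w6 (successors {w2, w4, w5, w6}): φ is false.
For instance, at w0:
  At w0: □□(p → r) requires □(p → r) at every successor {w2}.
      At w2: □(p → r) requires p → r at every successor {w0, w5, w6}.
        At w0: p → r is true.
        At w5: p → r is true.
        At w6: p → r is true.
      So □(p → r) is true at w2.
  So □□(p → r) is true at w0.
Satisfying worlds: {w0}

w0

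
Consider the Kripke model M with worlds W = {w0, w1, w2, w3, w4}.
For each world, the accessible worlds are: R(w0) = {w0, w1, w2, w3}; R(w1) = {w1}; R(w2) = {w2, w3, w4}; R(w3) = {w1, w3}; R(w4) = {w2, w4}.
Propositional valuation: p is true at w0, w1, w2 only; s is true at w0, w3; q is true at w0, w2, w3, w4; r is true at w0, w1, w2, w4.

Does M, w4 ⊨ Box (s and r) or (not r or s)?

No

At w4: Box (s and r) is false, not r or s is false, so Box (s and r) or (not r or s) is false.
  At w4: Box (s and r) requires s and r at every successor {w2, w4}.
    s and r fails at w2, so Box (s and r) is false at w4.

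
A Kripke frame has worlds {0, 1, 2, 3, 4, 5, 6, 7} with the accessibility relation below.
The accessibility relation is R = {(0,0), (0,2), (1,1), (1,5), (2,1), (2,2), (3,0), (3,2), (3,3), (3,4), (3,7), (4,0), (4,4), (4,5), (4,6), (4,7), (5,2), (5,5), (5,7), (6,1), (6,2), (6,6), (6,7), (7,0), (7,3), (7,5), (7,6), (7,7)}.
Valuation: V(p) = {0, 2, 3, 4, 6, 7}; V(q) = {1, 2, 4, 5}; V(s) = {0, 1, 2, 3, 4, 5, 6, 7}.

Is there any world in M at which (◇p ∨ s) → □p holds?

Yes

Let φ = (◇p ∨ s) → □p. Evaluate φ at each world:
  0 (successors {0, 2}): φ is true.
  1 (successors {1, 5}): φ is false.
  2 (successors {1, 2}): φ is false.
  3 (successors {0, 2, 3, 4, 7}): φ is true.
  4 (successors {0, 4, 5, 6, 7}): φ is false.
  5 (successors {2, 5, 7}): φ is false.
  6 (successors {1, 2, 6, 7}): φ is false.
  7 (successors {0, 3, 5, 6, 7}): φ is false.
Detail at 0 (witness):
  At 0: ◇p ∨ s is true, □p is true, so (◇p ∨ s) → □p is true.
    At 0: ◇p is true, s is true, so ◇p ∨ s is true.
      At 0: ◇p requires p at some successor in {0, 2}.
        p holds at 0, so ◇p is true at 0.
    At 0: □p requires p at every successor {0, 2}.
      At 0: p is true.
      At 2: p is true.
    So □p is true at 0.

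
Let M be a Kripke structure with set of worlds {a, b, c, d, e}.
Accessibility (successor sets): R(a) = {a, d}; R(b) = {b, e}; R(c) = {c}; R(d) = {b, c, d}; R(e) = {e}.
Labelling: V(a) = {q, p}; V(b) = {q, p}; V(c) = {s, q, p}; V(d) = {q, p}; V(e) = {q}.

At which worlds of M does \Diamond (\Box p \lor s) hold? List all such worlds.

a, c, d

Let φ = \Diamond (\Box p \lor s). Evaluate φ at each world:
  a (successors {a, d}): φ is true.
  b (successors {b, e}): φ is false.
  c (successors {c}): φ is true.
  d (successors {b, c, d}): φ is true.
  e (successors {e}): φ is false.
For instance, at b:
  At b: \Diamond (\Box p \lor s) requires \Box p \lor s at some successor in {b, e}.
    At b: \Box p \lor s is false.
    At e: \Box p \lor s is false.
  So \Diamond (\Box p \lor s) is false at b.
Satisfying worlds: {a, c, d}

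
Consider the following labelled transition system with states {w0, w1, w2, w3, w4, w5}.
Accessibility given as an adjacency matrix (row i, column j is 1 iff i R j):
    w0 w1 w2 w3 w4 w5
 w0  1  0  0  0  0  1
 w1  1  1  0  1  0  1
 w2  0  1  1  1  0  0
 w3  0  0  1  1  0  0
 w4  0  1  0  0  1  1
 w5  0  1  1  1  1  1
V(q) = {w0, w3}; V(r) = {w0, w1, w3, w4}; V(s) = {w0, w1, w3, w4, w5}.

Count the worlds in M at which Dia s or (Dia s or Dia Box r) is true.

6

Let φ = Dia s or (Dia s or Dia Box r). Evaluate φ at each world:
  w0 (successors {w0, w5}): φ is true.
  w1 (successors {w0, w1, w3, w5}): φ is true.
  w2 (successors {w1, w2, w3}): φ is true.
  w3 (successors {w2, w3}): φ is true.
  w4 (successors {w1, w4, w5}): φ is true.
  w5 (successors {w1, w2, w3, w4, w5}): φ is true.
For instance, at w0:
  At w0: Dia s is true, Dia s or Dia Box r is true, so Dia s or (Dia s or Dia Box r) is true.
    At w0: Dia s requires s at some successor in {w0, w5}.
      s holds at w0, so Dia s is true at w0.
    At w0: Dia s is true, Dia Box r is false, so Dia s or Dia Box r is true.
      At w0: Dia s requires s at some successor in {w0, w5}.
        s holds at w0, so Dia s is true at w0.
      At w0: Dia Box r requires Box r at some successor in {w0, w5}.
        At w0: Box r is false.
        At w5: Box r is false.
      So Dia Box r is false at w0.
Satisfying worlds: {w0, w1, w2, w3, w4, w5}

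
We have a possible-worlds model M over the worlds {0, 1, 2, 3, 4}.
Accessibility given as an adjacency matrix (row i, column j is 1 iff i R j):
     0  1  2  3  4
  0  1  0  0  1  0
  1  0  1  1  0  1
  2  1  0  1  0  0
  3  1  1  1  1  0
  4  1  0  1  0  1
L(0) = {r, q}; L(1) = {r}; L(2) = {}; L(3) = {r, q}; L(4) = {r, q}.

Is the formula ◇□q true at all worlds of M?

Let φ = ◇□q. Evaluate φ at each world:
  0 (successors {0, 3}): φ is true.
  1 (successors {1, 2, 4}): φ is false.
  2 (successors {0, 2}): φ is true.
  3 (successors {0, 1, 2, 3}): φ is true.
  4 (successors {0, 2, 4}): φ is true.
Detail at 1 (counterexample):
  At 1: ◇□q requires □q at some successor in {1, 2, 4}.
    At 1: □q is false.
    At 2: □q is false.
    At 4: □q is false.
  So ◇□q is false at 1.

No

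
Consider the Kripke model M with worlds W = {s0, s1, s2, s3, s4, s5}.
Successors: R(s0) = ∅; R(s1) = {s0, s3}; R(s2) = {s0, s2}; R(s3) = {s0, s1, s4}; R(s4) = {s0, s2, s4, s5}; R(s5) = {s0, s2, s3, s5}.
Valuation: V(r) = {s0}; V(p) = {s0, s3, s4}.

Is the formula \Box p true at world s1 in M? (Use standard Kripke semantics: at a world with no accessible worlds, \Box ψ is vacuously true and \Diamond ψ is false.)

Yes

At s1: \Box p requires p at every successor {s0, s3}.
  At s0: p is true.
  At s3: p is true.
So \Box p is true at s1.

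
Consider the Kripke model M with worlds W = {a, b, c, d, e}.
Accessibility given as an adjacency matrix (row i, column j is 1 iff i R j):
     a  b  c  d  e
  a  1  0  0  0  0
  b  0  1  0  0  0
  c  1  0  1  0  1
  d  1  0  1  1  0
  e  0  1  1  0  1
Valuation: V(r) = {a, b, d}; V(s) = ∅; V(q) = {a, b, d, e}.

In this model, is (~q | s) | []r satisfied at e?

At e: ~q | s is false, []r is false, so (~q | s) | []r is false.
  At e: []r requires r at every successor {b, c, e}.
    r fails at c, so []r is false at e.

No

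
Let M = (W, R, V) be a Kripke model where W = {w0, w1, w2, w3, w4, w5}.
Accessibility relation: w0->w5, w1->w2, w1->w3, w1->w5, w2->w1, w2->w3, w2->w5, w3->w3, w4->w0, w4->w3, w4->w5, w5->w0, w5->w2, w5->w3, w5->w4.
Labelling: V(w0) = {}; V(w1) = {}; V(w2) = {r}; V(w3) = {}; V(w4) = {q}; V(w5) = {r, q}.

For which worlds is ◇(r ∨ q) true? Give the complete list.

w0, w1, w2, w4, w5

Recall that ◇ψ holds at a world iff ψ holds at some accessible world.
Let φ = ◇(r ∨ q). Evaluate φ at each world:
  w0 (successors {w5}): φ is true.
  w1 (successors {w2, w3, w5}): φ is true.
  w2 (successors {w1, w3, w5}): φ is true.
  w3 (successors {w3}): φ is false.
  w4 (successors {w0, w3, w5}): φ is true.
  w5 (successors {w0, w2, w3, w4}): φ is true.
For instance, at w3:
  At w3: ◇(r ∨ q) requires r ∨ q at some successor in {w3}.
    At w3: r ∨ q is false.
  So ◇(r ∨ q) is false at w3.
Satisfying worlds: {w0, w1, w2, w4, w5}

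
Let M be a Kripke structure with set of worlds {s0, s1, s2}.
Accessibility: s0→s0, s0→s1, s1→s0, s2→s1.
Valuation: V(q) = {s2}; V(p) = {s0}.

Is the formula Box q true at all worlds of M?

Let φ = Box q. Evaluate φ at each world:
  s0 (successors {s0, s1}): φ is false.
  s1 (successors {s0}): φ is false.
  s2 (successors {s1}): φ is false.
Detail at s0 (counterexample):
  At s0: Box q requires q at every successor {s0, s1}.
    q fails at s0, so Box q is false at s0.

No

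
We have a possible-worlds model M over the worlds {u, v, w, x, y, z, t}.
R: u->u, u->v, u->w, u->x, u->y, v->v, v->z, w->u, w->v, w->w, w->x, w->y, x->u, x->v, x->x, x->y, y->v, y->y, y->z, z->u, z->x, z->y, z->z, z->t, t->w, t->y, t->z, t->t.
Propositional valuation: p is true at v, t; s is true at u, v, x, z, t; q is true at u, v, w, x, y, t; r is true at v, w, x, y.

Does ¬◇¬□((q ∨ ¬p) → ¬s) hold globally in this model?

No

Let φ = ¬◇¬□((q ∨ ¬p) → ¬s). Evaluate φ at each world:
  u (successors {u, v, w, x, y}): φ is false.
  v (successors {v, z}): φ is false.
  w (successors {u, v, w, x, y}): φ is false.
  x (successors {u, v, x, y}): φ is false.
  y (successors {v, y, z}): φ is false.
  z (successors {u, x, y, z, t}): φ is false.
  t (successors {w, y, z, t}): φ is false.
Detail at u (counterexample):
  At u: ◇¬□((q ∨ ¬p) → ¬s) is true, so ¬◇¬□((q ∨ ¬p) → ¬s) is false.
    At u: ◇¬□((q ∨ ¬p) → ¬s) requires ¬□((q ∨ ¬p) → ¬s) at some successor in {u, v, w, x, y}.
      ¬□((q ∨ ¬p) → ¬s) holds at u, so ◇¬□((q ∨ ¬p) → ¬s) is true at u.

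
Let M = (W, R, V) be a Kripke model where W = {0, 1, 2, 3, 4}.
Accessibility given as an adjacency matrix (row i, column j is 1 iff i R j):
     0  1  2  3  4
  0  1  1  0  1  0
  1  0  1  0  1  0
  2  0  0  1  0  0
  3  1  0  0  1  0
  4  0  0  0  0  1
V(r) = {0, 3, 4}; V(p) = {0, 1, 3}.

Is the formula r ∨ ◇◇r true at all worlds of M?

No

Let φ = r ∨ ◇◇r. Evaluate φ at each world:
  0 (successors {0, 1, 3}): φ is true.
  1 (successors {1, 3}): φ is true.
  2 (successors {2}): φ is false.
  3 (successors {0, 3}): φ is true.
  4 (successors {4}): φ is true.
Detail at 2 (counterexample):
  At 2: r is false, ◇◇r is false, so r ∨ ◇◇r is false.
    At 2: ◇◇r requires ◇r at some successor in {2}.
      At 2: ◇r is false.
    So ◇◇r is false at 2.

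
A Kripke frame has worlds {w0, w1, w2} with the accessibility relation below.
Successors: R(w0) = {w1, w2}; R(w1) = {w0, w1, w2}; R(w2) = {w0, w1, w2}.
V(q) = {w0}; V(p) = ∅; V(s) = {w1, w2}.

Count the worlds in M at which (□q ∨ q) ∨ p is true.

1

Let φ = (□q ∨ q) ∨ p. Evaluate φ at each world:
  w0 (successors {w1, w2}): φ is true.
  w1 (successors {w0, w1, w2}): φ is false.
  w2 (successors {w0, w1, w2}): φ is false.
For instance, at w2:
  At w2: □q ∨ q is false, p is false, so (□q ∨ q) ∨ p is false.
    At w2: □q is false, q is false, so □q ∨ q is false.
      At w2: □q requires q at every successor {w0, w1, w2}.
        q fails at w1, so □q is false at w2.
Satisfying worlds: {w0}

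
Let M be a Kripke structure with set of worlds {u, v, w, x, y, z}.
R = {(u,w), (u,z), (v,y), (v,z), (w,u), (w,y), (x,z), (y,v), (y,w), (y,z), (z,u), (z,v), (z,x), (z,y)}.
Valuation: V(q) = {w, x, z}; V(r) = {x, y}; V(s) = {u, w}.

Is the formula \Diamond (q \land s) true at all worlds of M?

Let φ = \Diamond (q \land s). Evaluate φ at each world:
  u (successors {w, z}): φ is true.
  v (successors {y, z}): φ is false.
  w (successors {u, y}): φ is false.
  x (successors {z}): φ is false.
  y (successors {v, w, z}): φ is true.
  z (successors {u, v, x, y}): φ is false.
Detail at v (counterexample):
  At v: \Diamond (q \land s) requires q \land s at some successor in {y, z}.
    At y: q \land s is false.
    At z: q \land s is false.
  So \Diamond (q \land s) is false at v.

No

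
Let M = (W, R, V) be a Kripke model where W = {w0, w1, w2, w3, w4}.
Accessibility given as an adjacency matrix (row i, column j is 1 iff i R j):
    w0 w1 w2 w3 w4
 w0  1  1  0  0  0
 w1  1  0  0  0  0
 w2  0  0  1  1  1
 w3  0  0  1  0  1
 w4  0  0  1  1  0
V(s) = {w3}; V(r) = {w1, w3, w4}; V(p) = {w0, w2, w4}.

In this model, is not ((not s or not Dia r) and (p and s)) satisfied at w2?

Yes

Recall that Dia ψ holds at a world iff ψ holds at some accessible world.
At w2: (not s or not Dia r) and (p and s) is false, so not ((not s or not Dia r) and (p and s)) is true.
  At w2: not s or not Dia r is true, p and s is false, so (not s or not Dia r) and (p and s) is false.
    At w2: not s is true, not Dia r is false, so not s or not Dia r is true.
      At w2: Dia r is true, so not Dia r is false.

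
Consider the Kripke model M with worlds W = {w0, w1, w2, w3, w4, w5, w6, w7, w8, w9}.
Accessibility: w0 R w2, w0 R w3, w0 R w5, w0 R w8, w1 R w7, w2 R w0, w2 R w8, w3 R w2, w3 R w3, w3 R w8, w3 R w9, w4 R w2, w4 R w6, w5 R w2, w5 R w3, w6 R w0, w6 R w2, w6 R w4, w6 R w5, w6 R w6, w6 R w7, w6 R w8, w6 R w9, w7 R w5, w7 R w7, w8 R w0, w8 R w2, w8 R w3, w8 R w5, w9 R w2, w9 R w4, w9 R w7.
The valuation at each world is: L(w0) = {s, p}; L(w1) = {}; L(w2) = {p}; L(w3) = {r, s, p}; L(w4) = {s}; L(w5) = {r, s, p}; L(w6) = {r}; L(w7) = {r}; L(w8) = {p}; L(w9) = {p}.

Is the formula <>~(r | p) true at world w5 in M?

No

At w5: <>~(r | p) requires ~(r | p) at some successor in {w2, w3}.
  At w2: ~(r | p) is false.
  At w3: ~(r | p) is false.
So <>~(r | p) is false at w5.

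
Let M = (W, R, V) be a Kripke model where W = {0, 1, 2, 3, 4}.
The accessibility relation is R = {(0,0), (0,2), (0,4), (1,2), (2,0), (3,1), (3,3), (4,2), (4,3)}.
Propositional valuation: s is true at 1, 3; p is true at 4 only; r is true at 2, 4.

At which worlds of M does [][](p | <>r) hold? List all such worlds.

Let φ = [][](p | <>r). Evaluate φ at each world:
  0 (successors {0, 2, 4}): φ is false.
  1 (successors {2}): φ is true.
  2 (successors {0}): φ is false.
  3 (successors {1, 3}): φ is false.
  4 (successors {2, 3}): φ is false.
For instance, at 1:
  At 1: [][](p | <>r) requires [](p | <>r) at every successor {2}.
      At 2: [](p | <>r) requires p | <>r at every successor {0}.
        At 0: p | <>r is true.
      So [](p | <>r) is true at 2.
  So [][](p | <>r) is true at 1.
Satisfying worlds: {1}

1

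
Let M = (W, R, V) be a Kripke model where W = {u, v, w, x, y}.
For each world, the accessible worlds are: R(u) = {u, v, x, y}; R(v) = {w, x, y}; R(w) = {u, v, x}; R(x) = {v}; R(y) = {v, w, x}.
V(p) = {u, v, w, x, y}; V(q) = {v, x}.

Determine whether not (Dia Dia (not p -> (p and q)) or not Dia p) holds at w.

No

At w: Dia Dia (not p -> (p and q)) or not Dia p is true, so not (Dia Dia (not p -> (p and q)) or not Dia p) is false.
  At w: Dia Dia (not p -> (p and q)) is true, not Dia p is false, so Dia Dia (not p -> (p and q)) or not Dia p is true.
    At w: Dia Dia (not p -> (p and q)) requires Dia (not p -> (p and q)) at some successor in {u, v, x}.
      Dia (not p -> (p and q)) holds at u, so Dia Dia (not p -> (p and q)) is true at w.
    At w: Dia p is true, so not Dia p is false.
      At w: Dia p requires p at some successor in {u, v, x}.
        p holds at u, so Dia p is true at w.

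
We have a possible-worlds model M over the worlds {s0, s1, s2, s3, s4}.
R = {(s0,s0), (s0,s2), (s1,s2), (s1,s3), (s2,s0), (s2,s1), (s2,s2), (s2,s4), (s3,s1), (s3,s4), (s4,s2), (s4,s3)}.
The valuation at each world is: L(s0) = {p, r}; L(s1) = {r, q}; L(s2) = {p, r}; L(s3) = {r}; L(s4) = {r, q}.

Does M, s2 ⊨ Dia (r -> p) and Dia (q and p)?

Recall that Dia ψ holds at a world iff ψ holds at some accessible world.
At s2: Dia (r -> p) is true, Dia (q and p) is false, so Dia (r -> p) and Dia (q and p) is false.
  At s2: Dia (r -> p) requires r -> p at some successor in {s0, s1, s2, s4}.
    r -> p holds at s0, so Dia (r -> p) is true at s2.
  At s2: Dia (q and p) requires q and p at some successor in {s0, s1, s2, s4}.
    At s0: q and p is false.
    At s1: q and p is false.
    At s2: q and p is false.
    At s4: q and p is false.
  So Dia (q and p) is false at s2.

No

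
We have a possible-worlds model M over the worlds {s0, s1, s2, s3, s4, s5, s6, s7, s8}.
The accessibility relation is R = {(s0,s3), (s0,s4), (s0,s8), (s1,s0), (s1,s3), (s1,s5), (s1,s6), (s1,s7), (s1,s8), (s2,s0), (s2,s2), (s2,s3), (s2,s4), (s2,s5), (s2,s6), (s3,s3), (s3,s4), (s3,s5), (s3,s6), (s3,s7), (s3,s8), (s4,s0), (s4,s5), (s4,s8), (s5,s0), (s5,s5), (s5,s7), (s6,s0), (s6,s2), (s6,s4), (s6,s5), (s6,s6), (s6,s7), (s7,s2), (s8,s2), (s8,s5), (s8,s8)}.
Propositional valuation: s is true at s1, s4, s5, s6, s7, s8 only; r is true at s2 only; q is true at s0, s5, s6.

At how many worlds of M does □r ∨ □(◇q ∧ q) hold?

1

Let φ = □r ∨ □(◇q ∧ q). Evaluate φ at each world:
  s0 (successors {s3, s4, s8}): φ is false.
  s1 (successors {s0, s3, s5, s6, s7, s8}): φ is false.
  s2 (successors {s0, s2, s3, s4, s5, s6}): φ is false.
  s3 (successors {s3, s4, s5, s6, s7, s8}): φ is false.
  s4 (successors {s0, s5, s8}): φ is false.
  s5 (successors {s0, s5, s7}): φ is false.
  s6 (successors {s0, s2, s4, s5, s6, s7}): φ is false.
  s7 (successors {s2}): φ is true.
  s8 (successors {s2, s5, s8}): φ is false.
For instance, at s0:
  At s0: □r is false, □(◇q ∧ q) is false, so □r ∨ □(◇q ∧ q) is false.
    At s0: □r requires r at every successor {s3, s4, s8}.
      r fails at s3, so □r is false at s0.
    At s0: □(◇q ∧ q) requires ◇q ∧ q at every successor {s3, s4, s8}.
      ◇q ∧ q fails at s3, so □(◇q ∧ q) is false at s0.
Satisfying worlds: {s7}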